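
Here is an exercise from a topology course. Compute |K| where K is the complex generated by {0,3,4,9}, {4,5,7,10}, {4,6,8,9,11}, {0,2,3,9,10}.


Each maximal simplex on m vertices has 2^m - 1 nonempty faces.
Take the union (dedupe shared faces).
Total distinct faces = 80

80


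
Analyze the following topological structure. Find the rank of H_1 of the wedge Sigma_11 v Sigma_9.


For a wedge: H_1(A v B) = H_1(A) + H_1(B).
b_1(Sigma_11) = 22, b_1(Sigma_9) = 18.
b_1 = 22 + 18 = 40

40


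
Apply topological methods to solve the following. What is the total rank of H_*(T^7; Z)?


b_k(T^7) = C(7,k), so the sum over k is sum_k C(7,k) = 2^7.
Total = 2^7 = 128

128


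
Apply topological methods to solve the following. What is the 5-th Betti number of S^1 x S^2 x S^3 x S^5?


Each S^d has Poincare polynomial 1 + t^d.
The product S^1 x S^2 x S^3 x S^5 has Poincare polynomial prod(1+t^d_i).
Expanding: b_0=1, b_1=1, b_2=1, b_3=2, b_4=1, b_5=2, b_6=2, b_7=1, b_8=2, b_9=1, b_10=1, b_11=1.
b_5 = 2

2


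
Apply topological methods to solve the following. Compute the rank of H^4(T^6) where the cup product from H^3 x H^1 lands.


Cup product: H^p x H^q -> H^{p+q}; here p+q = 3+1 = 4.
rank H^k(T^n) = C(n,k).
C(6,4) = 15

15


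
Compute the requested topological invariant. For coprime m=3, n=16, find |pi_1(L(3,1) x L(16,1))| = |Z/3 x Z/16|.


pi_1(X x Y) = pi_1(X) x pi_1(Y).
pi_1(L(3,1)) = Z/3, pi_1(L(16,1)) = Z/16.
|Z/3 x Z/16| = 3 * 16 = 48

48


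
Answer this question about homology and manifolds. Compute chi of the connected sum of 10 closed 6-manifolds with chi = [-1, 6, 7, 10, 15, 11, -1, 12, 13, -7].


For n-manifolds: chi(A#B) = chi(A) + chi(B) - chi(S^6).
chi(S^6) = 1 + (-1)^6 = 2.
chi(#) = (sum chi_i) - (10-1)*chi(S^6) = 65 - 9*2 = 47

47


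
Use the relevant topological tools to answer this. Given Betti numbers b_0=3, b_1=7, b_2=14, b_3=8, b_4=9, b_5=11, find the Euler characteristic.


chi = sum_k (-1)^k b_k.
= (3) + (-7) + (14) + (-8) + (9) + (-11)
= 0

0


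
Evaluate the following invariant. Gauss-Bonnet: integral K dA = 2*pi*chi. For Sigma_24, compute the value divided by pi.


Gauss-Bonnet: integral K dA = 2*pi*chi(M).
chi(Sigma_24) = 2 - 2*24 = -46.
(integral K dA)/pi = 2*chi = 2*(-46) = -92

-92


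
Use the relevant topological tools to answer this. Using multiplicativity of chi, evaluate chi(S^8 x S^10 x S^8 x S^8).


chi is multiplicative: chi(X x Y) = chi(X) chi(Y).
Each even-dim sphere has chi = 2. There are 4 factors.
chi = 2^4 = 16

16


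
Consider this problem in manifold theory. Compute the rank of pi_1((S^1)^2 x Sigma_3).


pi_1(A x B) = pi_1(A) x pi_1(B); rank of abelianization = b_1.
b_1(T^2) = 2, b_1(Sigma_3) = 2*3 = 6.
b_1(product) = 2 + 6 = 8

8


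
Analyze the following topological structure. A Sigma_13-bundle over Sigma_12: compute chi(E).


For a fiber bundle F -> E -> B (with CW structure): chi(E) = chi(B) * chi(F).
chi(Sigma_12) = -22, chi(Sigma_13) = -24.
chi(E) = (-22) * (-24) = 528

528


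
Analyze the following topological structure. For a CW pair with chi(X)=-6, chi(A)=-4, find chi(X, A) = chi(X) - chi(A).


Relative Euler characteristic: chi(X, A) = chi(X) - chi(A).
= -6 - (-4) = -2

-2


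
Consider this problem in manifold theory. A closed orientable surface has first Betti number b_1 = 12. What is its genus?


For a closed orientable surface: b_1 = 2g.
12 = 2g
g = 12 / 2 = 6

6


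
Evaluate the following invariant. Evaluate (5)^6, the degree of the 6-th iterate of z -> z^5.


deg(f) = 5. Degree is multiplicative: deg(f^6) = (deg f)^6.
deg(f^6) = (5)^6 = 15625

15625


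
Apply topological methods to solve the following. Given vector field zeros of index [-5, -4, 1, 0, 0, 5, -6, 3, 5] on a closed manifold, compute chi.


Poincare-Hopf: chi(M) = sum of indices of zeros.
chi = (-5) + (-4) + (1) + (0) + (0) + (5) + (-6) + (3) + (5) = -1

-1


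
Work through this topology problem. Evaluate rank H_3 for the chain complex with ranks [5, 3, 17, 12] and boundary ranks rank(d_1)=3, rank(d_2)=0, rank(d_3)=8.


rank H_k = rank(ker d_k) - rank(im d_{k+1}).
rank(ker d_3) = rank(C_3) - rank(d_3) = 12 - 8 = 4.
rank(im d_{3+1}) = 0.
rank H_3 = 4 - 0 = 4

4


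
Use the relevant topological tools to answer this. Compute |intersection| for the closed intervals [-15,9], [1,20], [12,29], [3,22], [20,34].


Intersection = [max(a_i), min(b_i)] = [20, 9].
Since 20 > 9, the intersection is empty.
Length = 0

0


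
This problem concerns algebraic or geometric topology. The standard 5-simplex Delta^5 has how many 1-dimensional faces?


Delta^5 has 5+1 vertices. A 1-face is a choice of 1+1 vertices.
f_1 = C(5+1, 1+1) = C(6,2) = 15

15


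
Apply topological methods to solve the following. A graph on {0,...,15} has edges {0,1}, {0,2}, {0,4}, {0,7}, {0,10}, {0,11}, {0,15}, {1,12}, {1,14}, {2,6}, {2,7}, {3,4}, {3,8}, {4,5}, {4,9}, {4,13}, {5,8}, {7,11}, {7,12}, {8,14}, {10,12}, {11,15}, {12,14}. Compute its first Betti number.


b_1 = E - V + (number of components).
E = 23, V = 16, components = 1.
b_1 = 23 - 16 + 1 = 8

8


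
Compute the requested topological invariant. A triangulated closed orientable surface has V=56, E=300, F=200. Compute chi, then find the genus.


chi = V - E + F = 56 - 300 + 200 = -44
For orientable closed surface: chi = 2 - 2g, so g = (2 - chi)/2.
g = (2 - (-44)) / 2 = 46 / 2 = 23

23


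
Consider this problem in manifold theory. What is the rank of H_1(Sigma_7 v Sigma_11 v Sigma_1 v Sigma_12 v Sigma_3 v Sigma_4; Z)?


For a wedge X v Y: reduced H_k(X v Y) = H_k(X) + H_k(Y).
Each Sigma_g contributes b_1 = 2g.
b_1 = 14 + 22 + 2 + 24 + 6 + 8 = 76

76


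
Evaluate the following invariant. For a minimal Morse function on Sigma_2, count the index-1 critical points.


A perfect Morse function has m_k = b_k.
For Sigma_2: b_0=1, b_1=2g=4, b_2=1.
Saddles m_1 = 2g = 4

4


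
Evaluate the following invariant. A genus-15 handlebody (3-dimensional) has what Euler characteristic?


A genus-g handlebody deformation retracts to a wedge of g circles.
chi(vee_g S^1) = 1 - g.
chi(H_15) = 1 - 15 = -14

-14


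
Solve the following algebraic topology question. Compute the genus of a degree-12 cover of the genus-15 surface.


For an n-sheeted cover: chi(E) = n * chi(B).
chi(Sigma_15) = 2 - 2*15 = -28.
chi(E) = 12 * (-28) = -336.
genus(E) = (2 - chi(E))/2 = (2 - (-336))/2 = 338/2 = 169

169


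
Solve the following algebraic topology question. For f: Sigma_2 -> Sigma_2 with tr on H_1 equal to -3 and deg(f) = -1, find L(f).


L(f) = tr(f_0*) - tr(f_1*) + tr(f_2*).
= 1 - (-3) + (-1)
= 3

3


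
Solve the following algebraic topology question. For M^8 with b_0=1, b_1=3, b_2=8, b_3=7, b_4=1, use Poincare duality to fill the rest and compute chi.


By Poincare duality b_k = b_{8-k}, so full Betti numbers: b_0=1, b_1=3, b_2=8, b_3=7, b_4=1, b_5=7, b_6=8, b_7=3, b_8=1.
chi = sum (-1)^k b_k = -1

-1


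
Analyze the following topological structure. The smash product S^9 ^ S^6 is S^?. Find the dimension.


S^m ^ S^n = S^{m+n}.
k = 9 + 6 = 15

15


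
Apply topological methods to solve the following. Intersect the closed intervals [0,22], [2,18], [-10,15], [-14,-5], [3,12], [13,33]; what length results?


Intersection = [max(a_i), min(b_i)] = [13, -5].
Since 13 > -5, the intersection is empty.
Length = 0

0


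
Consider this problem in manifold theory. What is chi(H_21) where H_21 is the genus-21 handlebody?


A genus-g handlebody deformation retracts to a wedge of g circles.
chi(vee_g S^1) = 1 - g.
chi(H_21) = 1 - 21 = -20

-20


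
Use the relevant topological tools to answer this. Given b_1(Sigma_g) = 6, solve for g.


For a closed orientable surface: b_1 = 2g.
6 = 2g
g = 6 / 2 = 3

3


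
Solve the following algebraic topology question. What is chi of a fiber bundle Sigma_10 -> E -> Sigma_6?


For a fiber bundle F -> E -> B (with CW structure): chi(E) = chi(B) * chi(F).
chi(Sigma_6) = -10, chi(Sigma_10) = -18.
chi(E) = (-10) * (-18) = 180

180


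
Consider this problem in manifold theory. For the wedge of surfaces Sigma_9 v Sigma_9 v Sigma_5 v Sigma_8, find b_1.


For a wedge X v Y: reduced H_k(X v Y) = H_k(X) + H_k(Y).
Each Sigma_g contributes b_1 = 2g.
b_1 = 18 + 18 + 10 + 16 = 62

62


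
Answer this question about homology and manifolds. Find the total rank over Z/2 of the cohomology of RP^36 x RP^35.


dim H^*(RP^n; Z/2) = n+1 (one Z/2 in each degree 0..n).
Total Betti number is multiplicative.
Total = (36+1) * (35+1) = 37 * 36 = 1332

1332


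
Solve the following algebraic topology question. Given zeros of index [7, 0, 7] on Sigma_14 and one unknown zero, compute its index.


Poincare-Hopf: sum of indices = chi(M).
chi(Sigma_14) = 2 - 2*14 = -26.
Sum of known indices = 14.
x = chi - (sum known) = -26 - (14) = -40

-40


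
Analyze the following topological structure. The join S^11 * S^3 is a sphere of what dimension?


Join of spheres: S^m * S^n = S^{m+n+1}.
dim = 11 + 3 + 1 = 15

15


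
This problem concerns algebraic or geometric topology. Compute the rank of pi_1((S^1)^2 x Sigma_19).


pi_1(A x B) = pi_1(A) x pi_1(B); rank of abelianization = b_1.
b_1(T^2) = 2, b_1(Sigma_19) = 2*19 = 38.
b_1(product) = 2 + 38 = 40

40


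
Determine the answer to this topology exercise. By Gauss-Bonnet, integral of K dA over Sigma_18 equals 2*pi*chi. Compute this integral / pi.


Gauss-Bonnet: integral K dA = 2*pi*chi(M).
chi(Sigma_18) = 2 - 2*18 = -34.
(integral K dA)/pi = 2*chi = 2*(-34) = -68

-68


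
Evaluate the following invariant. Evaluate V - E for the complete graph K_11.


K_11: V = 11, E = C(11,2) = 55.
chi = V - E = 11 - 55 = -44

-44


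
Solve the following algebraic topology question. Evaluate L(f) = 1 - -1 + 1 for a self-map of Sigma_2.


L(f) = tr(f_0*) - tr(f_1*) + tr(f_2*).
= 1 - (-1) + (1)
= 3

3


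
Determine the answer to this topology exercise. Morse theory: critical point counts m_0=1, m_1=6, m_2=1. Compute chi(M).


Morse theory: chi(M) = sum_k (-1)^k m_k where m_k = #(index-k critical points).
= (1) + (-6) + (1) = -4

-4


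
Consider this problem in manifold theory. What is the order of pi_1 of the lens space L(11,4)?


pi_1(L(p,q)) = Z/pZ for any q coprime to p.
|pi_1(L(11,4))| = 11

11


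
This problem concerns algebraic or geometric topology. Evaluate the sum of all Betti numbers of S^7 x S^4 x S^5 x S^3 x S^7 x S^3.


Total Betti number is multiplicative under products.
Each S^d (d>=1) has total Betti number 2.
There are 6 sphere factors.
Total = 2^6 = 64

64


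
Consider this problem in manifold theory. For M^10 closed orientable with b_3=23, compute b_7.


Poincare duality for closed orientable n-manifolds: b_k = b_{n-k}.
Here n = 10, so b_7 = b_3 = 23

23


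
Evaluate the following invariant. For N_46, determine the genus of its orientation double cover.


chi(N_46) = 2 - 46 = -44.
Double cover: chi(Sigma_g) = 2 * chi(N_46) = 2*(-44) = -88.
2 - 2g = -88, so g = (2 - (-88))/2 = 90/2 = 45

45


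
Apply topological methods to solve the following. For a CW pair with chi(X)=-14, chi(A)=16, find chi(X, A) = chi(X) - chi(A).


Relative Euler characteristic: chi(X, A) = chi(X) - chi(A).
= -14 - (16) = -30

-30


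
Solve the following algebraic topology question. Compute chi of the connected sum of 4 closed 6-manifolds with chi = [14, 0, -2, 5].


For n-manifolds: chi(A#B) = chi(A) + chi(B) - chi(S^6).
chi(S^6) = 1 + (-1)^6 = 2.
chi(#) = (sum chi_i) - (4-1)*chi(S^6) = 17 - 3*2 = 11

11


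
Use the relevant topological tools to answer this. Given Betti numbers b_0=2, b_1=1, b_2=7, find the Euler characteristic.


chi = sum_k (-1)^k b_k.
= (2) + (-1) + (7)
= 8

8


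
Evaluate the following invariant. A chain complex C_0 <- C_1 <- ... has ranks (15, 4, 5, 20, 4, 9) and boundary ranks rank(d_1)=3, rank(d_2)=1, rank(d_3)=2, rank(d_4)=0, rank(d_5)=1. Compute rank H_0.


rank H_k = rank(ker d_k) - rank(im d_{k+1}).
rank(ker d_0) = rank(C_0) - rank(d_0) = 15 - 0 = 15.
rank(im d_{0+1}) = 3.
rank H_0 = 15 - 3 = 12

12


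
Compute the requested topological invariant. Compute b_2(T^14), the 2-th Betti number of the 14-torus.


By the Kunneth formula, b_k(T^n) = C(n,k).
b_2(T^14) = C(14,2).
C(14,2) = 14!/(2!*12!) = 91

91


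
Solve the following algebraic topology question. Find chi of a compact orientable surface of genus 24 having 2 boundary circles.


For a compact orientable surface with genus g and b boundary components: chi = 2 - 2g - b.
chi = 2 - 2*24 - 2 = 2 - 48 - 2 = -48

-48


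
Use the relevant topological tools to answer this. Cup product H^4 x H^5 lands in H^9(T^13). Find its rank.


Cup product: H^p x H^q -> H^{p+q}; here p+q = 4+5 = 9.
rank H^k(T^n) = C(n,k).
C(13,9) = 715

715


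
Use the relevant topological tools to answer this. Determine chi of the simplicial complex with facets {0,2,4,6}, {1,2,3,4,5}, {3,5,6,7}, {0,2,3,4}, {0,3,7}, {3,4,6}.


Enumerate all faces; f-vector: f_0=8, f_1=22, f_2=22, f_3=8, f_4=1.
chi = sum (-1)^k f_k = 1

1


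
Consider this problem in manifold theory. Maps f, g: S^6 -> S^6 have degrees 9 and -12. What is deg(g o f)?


Degree is multiplicative under composition: deg(g o f) = deg(g) * deg(f).
= -12 * 9 = -108

-108


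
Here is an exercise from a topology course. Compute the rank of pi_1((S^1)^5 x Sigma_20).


pi_1(A x B) = pi_1(A) x pi_1(B); rank of abelianization = b_1.
b_1(T^5) = 5, b_1(Sigma_20) = 2*20 = 40.
b_1(product) = 5 + 40 = 45

45


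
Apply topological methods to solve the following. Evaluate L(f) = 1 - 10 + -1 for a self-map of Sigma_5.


L(f) = tr(f_0*) - tr(f_1*) + tr(f_2*).
= 1 - (10) + (-1)
= -10

-10


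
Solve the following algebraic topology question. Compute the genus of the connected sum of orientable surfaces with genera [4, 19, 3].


Genus is additive under connected sum of orientable surfaces.
g = 4 + 19 + 3 = 26

26


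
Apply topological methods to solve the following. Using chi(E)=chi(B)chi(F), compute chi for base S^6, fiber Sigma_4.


chi(S^6) = 2 (n even), chi(Sigma_4) = 2 - 2*4 = -6.
chi(E) = 2 * (-6) = -12

-12


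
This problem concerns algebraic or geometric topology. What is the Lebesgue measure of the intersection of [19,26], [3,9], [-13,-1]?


Intersection = [max(a_i), min(b_i)] = [19, -1].
Since 19 > -1, the intersection is empty.
Length = 0

0


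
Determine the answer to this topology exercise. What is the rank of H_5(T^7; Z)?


By the Kunneth formula, b_k(T^n) = C(n,k).
b_5(T^7) = C(7,5).
C(7,5) = 7!/(5!*2!) = 21

21


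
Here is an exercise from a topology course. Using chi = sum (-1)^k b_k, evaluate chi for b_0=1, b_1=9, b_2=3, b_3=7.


chi = sum_k (-1)^k b_k.
= (1) + (-9) + (3) + (-7)
= -12

-12


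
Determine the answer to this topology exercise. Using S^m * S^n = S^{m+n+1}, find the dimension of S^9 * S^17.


Join of spheres: S^m * S^n = S^{m+n+1}.
dim = 9 + 17 + 1 = 27

27


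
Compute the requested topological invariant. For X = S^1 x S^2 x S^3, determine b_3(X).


Each S^d has Poincare polynomial 1 + t^d.
The product S^1 x S^2 x S^3 has Poincare polynomial prod(1+t^d_i).
Expanding: b_0=1, b_1=1, b_2=1, b_3=2, b_4=1, b_5=1, b_6=1.
b_3 = 2

2


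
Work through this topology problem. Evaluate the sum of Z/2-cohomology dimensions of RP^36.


H^k(RP^36; Z/2) = Z/2 for each 0 <= k <= 36.
Total dimension = 36 + 1 = 37

37


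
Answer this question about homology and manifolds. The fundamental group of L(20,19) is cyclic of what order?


pi_1(L(p,q)) = Z/pZ for any q coprime to p.
|pi_1(L(20,19))| = 20

20


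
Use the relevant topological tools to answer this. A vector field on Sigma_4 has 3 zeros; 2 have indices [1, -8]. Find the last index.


Poincare-Hopf: sum of indices = chi(M).
chi(Sigma_4) = 2 - 2*4 = -6.
Sum of known indices = -7.
x = chi - (sum known) = -6 - (-7) = 1

1


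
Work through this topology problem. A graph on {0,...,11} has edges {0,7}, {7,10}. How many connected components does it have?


Run DFS/union-find over 12 vertices.
V = 12, E = 2.
Number of components = 10

10


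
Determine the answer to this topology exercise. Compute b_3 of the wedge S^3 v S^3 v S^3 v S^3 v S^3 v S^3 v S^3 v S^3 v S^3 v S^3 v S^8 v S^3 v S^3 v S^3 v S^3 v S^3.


For a wedge of spheres, H_k (k>0) is free on one generator per sphere of dimension k.
Spheres of dimension 3: count = 15.
b_3 = 15

15


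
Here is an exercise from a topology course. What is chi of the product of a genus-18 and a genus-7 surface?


chi(Sigma_18) = 2 - 2*18 = -34
chi(Sigma_7) = 2 - 2*7 = -12
chi(product) = (-34) * (-12) = 408

408


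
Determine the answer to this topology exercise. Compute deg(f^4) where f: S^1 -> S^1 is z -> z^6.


deg(f) = 6. Degree is multiplicative: deg(f^4) = (deg f)^4.
deg(f^4) = (6)^4 = 1296

1296


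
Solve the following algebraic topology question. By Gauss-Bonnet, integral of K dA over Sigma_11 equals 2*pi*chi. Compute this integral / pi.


Gauss-Bonnet: integral K dA = 2*pi*chi(M).
chi(Sigma_11) = 2 - 2*11 = -20.
(integral K dA)/pi = 2*chi = 2*(-20) = -40

-40


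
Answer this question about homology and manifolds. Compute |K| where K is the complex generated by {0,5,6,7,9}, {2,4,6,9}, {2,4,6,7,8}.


Each maximal simplex on m vertices has 2^m - 1 nonempty faces.
Take the union (dedupe shared faces).
Total distinct faces = 65

65


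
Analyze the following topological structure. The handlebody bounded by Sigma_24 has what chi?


A genus-g handlebody deformation retracts to a wedge of g circles.
chi(vee_g S^1) = 1 - g.
chi(H_24) = 1 - 24 = -23

-23


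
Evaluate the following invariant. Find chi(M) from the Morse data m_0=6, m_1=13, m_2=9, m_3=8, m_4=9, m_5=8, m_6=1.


Morse theory: chi(M) = sum_k (-1)^k m_k where m_k = #(index-k critical points).
= (6) + (-13) + (9) + (-8) + (9) + (-8) + (1) = -4

-4


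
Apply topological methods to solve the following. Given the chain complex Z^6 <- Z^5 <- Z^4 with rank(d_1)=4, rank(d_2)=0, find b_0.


rank H_k = rank(ker d_k) - rank(im d_{k+1}).
rank(ker d_0) = rank(C_0) - rank(d_0) = 6 - 0 = 6.
rank(im d_{0+1}) = 4.
rank H_0 = 6 - 4 = 2

2


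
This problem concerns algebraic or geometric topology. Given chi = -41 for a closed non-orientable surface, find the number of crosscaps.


chi = 2 - k for closed non-orientable surfaces with k crosscaps.
-41 = 2 - k
k = 2 - (-41) = 43

43


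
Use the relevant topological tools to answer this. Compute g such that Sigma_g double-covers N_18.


chi(N_18) = 2 - 18 = -16.
Double cover: chi(Sigma_g) = 2 * chi(N_18) = 2*(-16) = -32.
2 - 2g = -32, so g = (2 - (-32))/2 = 34/2 = 17

17


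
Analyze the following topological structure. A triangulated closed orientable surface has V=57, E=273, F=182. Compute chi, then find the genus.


chi = V - E + F = 57 - 273 + 182 = -34
For orientable closed surface: chi = 2 - 2g, so g = (2 - chi)/2.
g = (2 - (-34)) / 2 = 36 / 2 = 18

18


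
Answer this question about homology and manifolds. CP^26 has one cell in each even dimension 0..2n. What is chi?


CP^26 has one cell in each even dimension 0, 2, ..., 2*26 (26+1 cells total).
All cells are even-dimensional, so chi = number of cells.
chi = 26 + 1 = 27

27


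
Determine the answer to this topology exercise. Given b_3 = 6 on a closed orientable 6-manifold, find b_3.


Poincare duality for closed orientable n-manifolds: b_k = b_{n-k}.
Here n = 6, so b_3 = b_3 = 6

6


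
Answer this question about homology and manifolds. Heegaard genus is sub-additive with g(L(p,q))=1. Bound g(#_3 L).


Heegaard genus satisfies g(A#B) <= g(A) + g(B).
Each lens space has g = 1.
Upper bound: 3 * 1 = 3

3


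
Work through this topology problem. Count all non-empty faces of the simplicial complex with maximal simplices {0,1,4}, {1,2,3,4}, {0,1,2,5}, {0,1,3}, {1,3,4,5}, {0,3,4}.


Each maximal simplex on m vertices has 2^m - 1 nonempty faces.
Take the union (dedupe shared faces).
Total distinct faces = 38

38


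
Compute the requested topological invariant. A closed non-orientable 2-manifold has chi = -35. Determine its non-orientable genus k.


chi = 2 - k for closed non-orientable surfaces with k crosscaps.
-35 = 2 - k
k = 2 - (-35) = 37

37


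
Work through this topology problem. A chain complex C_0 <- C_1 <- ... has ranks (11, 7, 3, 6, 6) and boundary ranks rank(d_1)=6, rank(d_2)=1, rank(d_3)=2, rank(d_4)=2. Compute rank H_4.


rank H_k = rank(ker d_k) - rank(im d_{k+1}).
rank(ker d_4) = rank(C_4) - rank(d_4) = 6 - 2 = 4.
rank(im d_{4+1}) = 0.
rank H_4 = 4 - 0 = 4

4


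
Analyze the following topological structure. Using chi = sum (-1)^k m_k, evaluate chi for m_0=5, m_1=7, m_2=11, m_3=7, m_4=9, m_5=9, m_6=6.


Morse theory: chi(M) = sum_k (-1)^k m_k where m_k = #(index-k critical points).
= (5) + (-7) + (11) + (-7) + (9) + (-9) + (6) = 8

8


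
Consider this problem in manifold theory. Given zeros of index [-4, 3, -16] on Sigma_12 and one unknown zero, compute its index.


Poincare-Hopf: sum of indices = chi(M).
chi(Sigma_12) = 2 - 2*12 = -22.
Sum of known indices = -17.
x = chi - (sum known) = -22 - (-17) = -5

-5


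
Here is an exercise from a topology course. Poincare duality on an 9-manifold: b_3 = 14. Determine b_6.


Poincare duality for closed orientable n-manifolds: b_k = b_{n-k}.
Here n = 9, so b_6 = b_3 = 14

14


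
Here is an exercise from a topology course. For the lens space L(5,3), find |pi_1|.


pi_1(L(p,q)) = Z/pZ for any q coprime to p.
|pi_1(L(5,3))| = 5

5


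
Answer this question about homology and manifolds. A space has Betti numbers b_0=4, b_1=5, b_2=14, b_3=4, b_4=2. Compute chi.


chi = sum_k (-1)^k b_k.
= (4) + (-5) + (14) + (-4) + (2)
= 11

11


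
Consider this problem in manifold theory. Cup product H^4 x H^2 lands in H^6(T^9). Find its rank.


Cup product: H^p x H^q -> H^{p+q}; here p+q = 4+2 = 6.
rank H^k(T^n) = C(n,k).
C(9,6) = 84

84


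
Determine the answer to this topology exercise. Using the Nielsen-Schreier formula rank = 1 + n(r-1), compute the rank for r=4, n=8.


Nielsen-Schreier: an index-n subgroup of F_r is free of rank 1 + n(r-1).
Equivalently: chi(cover) = n*chi(base); chi(vee_r S^1) = 1 - 4 = -3.
chi(E) = 8*(-3) = -24; rank = 1 - chi(E) = 1 - (-24) = 25.
rank = 1 + 8*(4-1) = 1 + 24 = 25

25


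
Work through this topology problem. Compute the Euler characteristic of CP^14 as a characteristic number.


For any closed oriented manifold, <e(TM),[M]> = chi(M).
chi(CP^14) = 14+1 = 15

15


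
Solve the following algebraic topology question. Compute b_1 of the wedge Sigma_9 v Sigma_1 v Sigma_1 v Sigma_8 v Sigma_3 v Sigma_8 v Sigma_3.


For a wedge X v Y: reduced H_k(X v Y) = H_k(X) + H_k(Y).
Each Sigma_g contributes b_1 = 2g.
b_1 = 18 + 2 + 2 + 16 + 6 + 16 + 6 = 66

66


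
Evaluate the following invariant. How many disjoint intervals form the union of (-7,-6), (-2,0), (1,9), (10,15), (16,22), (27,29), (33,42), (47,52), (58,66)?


Sort and merge overlapping open intervals.
Merged: (-7,-6), (-2,0), (1,9), (10,15), (16,22), (27,29), (33,42), (47,52), (58,66).
Number of components = 9

9


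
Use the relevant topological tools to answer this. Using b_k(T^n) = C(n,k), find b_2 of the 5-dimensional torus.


By the Kunneth formula, b_k(T^n) = C(n,k).
b_2(T^5) = C(5,2).
C(5,2) = 5!/(2!*3!) = 10

10


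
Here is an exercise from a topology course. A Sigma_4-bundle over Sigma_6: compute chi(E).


For a fiber bundle F -> E -> B (with CW structure): chi(E) = chi(B) * chi(F).
chi(Sigma_6) = -10, chi(Sigma_4) = -6.
chi(E) = (-10) * (-6) = 60

60


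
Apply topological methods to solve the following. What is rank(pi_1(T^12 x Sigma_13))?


pi_1(A x B) = pi_1(A) x pi_1(B); rank of abelianization = b_1.
b_1(T^12) = 12, b_1(Sigma_13) = 2*13 = 26.
b_1(product) = 12 + 26 = 38

38


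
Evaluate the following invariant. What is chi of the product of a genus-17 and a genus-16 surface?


chi(Sigma_17) = 2 - 2*17 = -32
chi(Sigma_16) = 2 - 2*16 = -30
chi(product) = (-32) * (-30) = 960

960


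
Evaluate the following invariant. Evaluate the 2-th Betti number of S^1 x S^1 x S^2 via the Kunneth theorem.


Each S^d has Poincare polynomial 1 + t^d.
The product S^1 x S^1 x S^2 has Poincare polynomial prod(1+t^d_i).
Expanding: b_0=1, b_1=2, b_2=2, b_3=2, b_4=1.
b_2 = 2

2


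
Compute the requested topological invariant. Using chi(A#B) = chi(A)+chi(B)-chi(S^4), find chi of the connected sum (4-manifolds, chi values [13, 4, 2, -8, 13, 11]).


For n-manifolds: chi(A#B) = chi(A) + chi(B) - chi(S^4).
chi(S^4) = 1 + (-1)^4 = 2.
chi(#) = (sum chi_i) - (6-1)*chi(S^4) = 35 - 5*2 = 25

25


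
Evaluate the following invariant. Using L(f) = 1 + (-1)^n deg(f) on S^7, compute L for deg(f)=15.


On S^7: L(f) = tr(f_0*) + (-1)^7 tr(f_7*) = 1 + (-1)^7 * deg(f).
L(f) = 1 + (-1)^7 * 15 = 1 + -15 = -14

-14


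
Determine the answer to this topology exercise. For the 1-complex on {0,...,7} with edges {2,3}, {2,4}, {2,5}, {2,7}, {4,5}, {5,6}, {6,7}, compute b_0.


Run DFS/union-find over 8 vertices.
V = 8, E = 7.
Number of components = 3

3


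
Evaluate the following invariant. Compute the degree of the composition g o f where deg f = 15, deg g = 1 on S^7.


Degree is multiplicative under composition: deg(g o f) = deg(g) * deg(f).
= 1 * 15 = 15

15


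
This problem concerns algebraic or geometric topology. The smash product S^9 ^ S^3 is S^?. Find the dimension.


S^m ^ S^n = S^{m+n}.
k = 9 + 3 = 12

12


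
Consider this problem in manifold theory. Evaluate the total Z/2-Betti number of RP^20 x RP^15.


dim H^*(RP^n; Z/2) = n+1 (one Z/2 in each degree 0..n).
Total Betti number is multiplicative.
Total = (20+1) * (15+1) = 21 * 16 = 336

336


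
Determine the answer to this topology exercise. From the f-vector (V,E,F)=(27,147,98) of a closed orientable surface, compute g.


chi = V - E + F = 27 - 147 + 98 = -22
For orientable closed surface: chi = 2 - 2g, so g = (2 - chi)/2.
g = (2 - (-22)) / 2 = 24 / 2 = 12

12


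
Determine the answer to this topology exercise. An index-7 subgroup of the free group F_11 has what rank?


Nielsen-Schreier: an index-n subgroup of F_r is free of rank 1 + n(r-1).
Equivalently: chi(cover) = n*chi(base); chi(vee_r S^1) = 1 - 11 = -10.
chi(E) = 7*(-10) = -70; rank = 1 - chi(E) = 1 - (-70) = 71.
rank = 1 + 7*(11-1) = 1 + 70 = 71

71


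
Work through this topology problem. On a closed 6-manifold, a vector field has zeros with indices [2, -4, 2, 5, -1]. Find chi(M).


Poincare-Hopf: chi(M) = sum of indices of zeros.
chi = (2) + (-4) + (2) + (5) + (-1) = 4

4


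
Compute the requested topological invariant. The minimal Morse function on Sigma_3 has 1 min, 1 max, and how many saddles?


A perfect Morse function has m_k = b_k.
For Sigma_3: b_0=1, b_1=2g=6, b_2=1.
Saddles m_1 = 2g = 6

6


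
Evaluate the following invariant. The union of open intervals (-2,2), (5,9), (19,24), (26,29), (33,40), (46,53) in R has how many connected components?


Sort and merge overlapping open intervals.
Merged: (-2,2), (5,9), (19,24), (26,29), (33,40), (46,53).
Number of components = 6

6


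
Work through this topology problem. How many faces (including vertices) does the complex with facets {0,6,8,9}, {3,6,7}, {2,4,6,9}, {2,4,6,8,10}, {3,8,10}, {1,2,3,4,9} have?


Each maximal simplex on m vertices has 2^m - 1 nonempty faces.
Take the union (dedupe shared faces).
Total distinct faces = 81

81


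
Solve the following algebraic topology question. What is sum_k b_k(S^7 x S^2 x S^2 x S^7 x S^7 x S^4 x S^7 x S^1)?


Total Betti number is multiplicative under products.
Each S^d (d>=1) has total Betti number 2.
There are 8 sphere factors.
Total = 2^8 = 256

256


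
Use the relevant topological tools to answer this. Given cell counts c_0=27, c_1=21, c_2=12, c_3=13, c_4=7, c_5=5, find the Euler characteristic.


chi = sum_k (-1)^k c_k.
= (-1)^0*27 + (-1)^1*21 + (-1)^2*12 + (-1)^3*13 + (-1)^4*7 + (-1)^5*5
= (27) + (-21) + (12) + (-13) + (7) + (-5)
= 7

7


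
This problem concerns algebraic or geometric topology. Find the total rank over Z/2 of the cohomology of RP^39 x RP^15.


dim H^*(RP^n; Z/2) = n+1 (one Z/2 in each degree 0..n).
Total Betti number is multiplicative.
Total = (39+1) * (15+1) = 40 * 16 = 640

640


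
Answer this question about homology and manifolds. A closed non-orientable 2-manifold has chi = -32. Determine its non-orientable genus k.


chi = 2 - k for closed non-orientable surfaces with k crosscaps.
-32 = 2 - k
k = 2 - (-32) = 34

34


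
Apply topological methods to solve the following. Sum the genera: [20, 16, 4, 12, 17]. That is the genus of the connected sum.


Genus is additive under connected sum of orientable surfaces.
g = 20 + 16 + 4 + 12 + 17 = 69

69


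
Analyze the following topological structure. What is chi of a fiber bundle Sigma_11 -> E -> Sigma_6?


For a fiber bundle F -> E -> B (with CW structure): chi(E) = chi(B) * chi(F).
chi(Sigma_6) = -10, chi(Sigma_11) = -20.
chi(E) = (-10) * (-20) = 200

200


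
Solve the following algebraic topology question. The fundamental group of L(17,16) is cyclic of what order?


pi_1(L(p,q)) = Z/pZ for any q coprime to p.
|pi_1(L(17,16))| = 17

17


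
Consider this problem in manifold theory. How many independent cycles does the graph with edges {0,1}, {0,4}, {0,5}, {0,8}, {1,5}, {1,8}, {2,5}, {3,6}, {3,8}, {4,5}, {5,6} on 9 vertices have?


b_1 = E - V + (number of components).
E = 11, V = 9, components = 2.
b_1 = 11 - 9 + 2 = 4

4


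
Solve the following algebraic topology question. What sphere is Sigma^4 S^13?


Each suspension raises dimension by 1: Sigma S^n = S^{n+1}.
Sigma^4 S^13 = S^{13+4} = S^17

17


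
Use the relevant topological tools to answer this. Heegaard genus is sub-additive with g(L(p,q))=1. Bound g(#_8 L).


Heegaard genus satisfies g(A#B) <= g(A) + g(B).
Each lens space has g = 1.
Upper bound: 8 * 1 = 8

8


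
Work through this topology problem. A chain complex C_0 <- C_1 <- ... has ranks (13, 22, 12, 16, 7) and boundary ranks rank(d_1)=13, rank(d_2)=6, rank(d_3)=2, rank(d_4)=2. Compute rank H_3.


rank H_k = rank(ker d_k) - rank(im d_{k+1}).
rank(ker d_3) = rank(C_3) - rank(d_3) = 16 - 2 = 14.
rank(im d_{3+1}) = 2.
rank H_3 = 14 - 2 = 12

12


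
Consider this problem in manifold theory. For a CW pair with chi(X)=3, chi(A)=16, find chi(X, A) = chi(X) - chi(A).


Relative Euler characteristic: chi(X, A) = chi(X) - chi(A).
= 3 - (16) = -13

-13


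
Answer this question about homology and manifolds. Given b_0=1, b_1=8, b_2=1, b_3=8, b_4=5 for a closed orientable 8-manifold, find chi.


By Poincare duality b_k = b_{8-k}, so full Betti numbers: b_0=1, b_1=8, b_2=1, b_3=8, b_4=5, b_5=8, b_6=1, b_7=8, b_8=1.
chi = sum (-1)^k b_k = -23

-23


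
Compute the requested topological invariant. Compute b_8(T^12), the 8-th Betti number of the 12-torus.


By the Kunneth formula, b_k(T^n) = C(n,k).
b_8(T^12) = C(12,8).
C(12,8) = 12!/(8!*4!) = 495

495


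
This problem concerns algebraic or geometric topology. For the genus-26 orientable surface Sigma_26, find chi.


For a closed orientable surface of genus g: chi = 2 - 2g.
Here g = 26.
chi = 2 - 2*26 = 2 - 52 = -50

-50


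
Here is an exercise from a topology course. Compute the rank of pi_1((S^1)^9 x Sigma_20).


pi_1(A x B) = pi_1(A) x pi_1(B); rank of abelianization = b_1.
b_1(T^9) = 9, b_1(Sigma_20) = 2*20 = 40.
b_1(product) = 9 + 40 = 49

49


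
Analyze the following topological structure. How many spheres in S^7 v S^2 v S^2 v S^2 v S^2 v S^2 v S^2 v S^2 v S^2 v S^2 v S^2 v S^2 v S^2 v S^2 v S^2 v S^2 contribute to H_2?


For a wedge of spheres, H_k (k>0) is free on one generator per sphere of dimension k.
Spheres of dimension 2: count = 15.
b_2 = 15

15


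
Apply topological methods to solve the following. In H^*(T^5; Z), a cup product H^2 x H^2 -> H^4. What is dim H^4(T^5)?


Cup product: H^p x H^q -> H^{p+q}; here p+q = 2+2 = 4.
rank H^k(T^n) = C(n,k).
C(5,4) = 5

5


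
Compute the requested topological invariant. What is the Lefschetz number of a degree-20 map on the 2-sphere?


On S^2: L(f) = tr(f_0*) + (-1)^2 tr(f_2*) = 1 + (-1)^2 * deg(f).
L(f) = 1 + (-1)^2 * 20 = 1 + 20 = 21

21


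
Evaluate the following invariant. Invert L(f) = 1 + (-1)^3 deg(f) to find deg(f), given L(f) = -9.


L(f) = 1 + (-1)^3 deg(f) on S^3.
-9 = 1 + (-1)^3 * deg(f)
(-1)^3 * deg(f) = -10
deg(f) = 10

10


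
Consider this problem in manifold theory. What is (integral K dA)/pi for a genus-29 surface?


Gauss-Bonnet: integral K dA = 2*pi*chi(M).
chi(Sigma_29) = 2 - 2*29 = -56.
(integral K dA)/pi = 2*chi = 2*(-56) = -112

-112


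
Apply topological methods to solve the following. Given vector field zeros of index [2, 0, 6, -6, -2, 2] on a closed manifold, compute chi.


Poincare-Hopf: chi(M) = sum of indices of zeros.
chi = (2) + (0) + (6) + (-6) + (-2) + (2) = 2

2


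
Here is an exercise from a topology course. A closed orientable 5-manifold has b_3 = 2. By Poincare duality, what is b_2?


Poincare duality for closed orientable n-manifolds: b_k = b_{n-k}.
Here n = 5, so b_2 = b_3 = 2

2


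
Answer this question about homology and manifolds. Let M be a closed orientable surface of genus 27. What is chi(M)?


For a closed orientable surface of genus g: chi = 2 - 2g.
Here g = 27.
chi = 2 - 2*27 = 2 - 54 = -52

-52


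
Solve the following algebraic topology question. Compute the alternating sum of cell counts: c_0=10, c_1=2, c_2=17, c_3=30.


chi = sum_k (-1)^k c_k.
= (-1)^0*10 + (-1)^1*2 + (-1)^2*17 + (-1)^3*30
= (10) + (-2) + (17) + (-30)
= -5

-5


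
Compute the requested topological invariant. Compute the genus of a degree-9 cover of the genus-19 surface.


For an n-sheeted cover: chi(E) = n * chi(B).
chi(Sigma_19) = 2 - 2*19 = -36.
chi(E) = 9 * (-36) = -324.
genus(E) = (2 - chi(E))/2 = (2 - (-324))/2 = 326/2 = 163

163


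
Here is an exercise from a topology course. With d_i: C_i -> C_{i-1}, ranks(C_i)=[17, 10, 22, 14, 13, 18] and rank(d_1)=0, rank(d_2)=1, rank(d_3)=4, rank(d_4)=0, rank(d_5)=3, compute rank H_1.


rank H_k = rank(ker d_k) - rank(im d_{k+1}).
rank(ker d_1) = rank(C_1) - rank(d_1) = 10 - 0 = 10.
rank(im d_{1+1}) = 1.
rank H_1 = 10 - 1 = 9

9


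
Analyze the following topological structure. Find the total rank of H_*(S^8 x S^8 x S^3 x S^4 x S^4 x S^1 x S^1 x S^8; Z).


Total Betti number is multiplicative under products.
Each S^d (d>=1) has total Betti number 2.
There are 8 sphere factors.
Total = 2^8 = 256

256


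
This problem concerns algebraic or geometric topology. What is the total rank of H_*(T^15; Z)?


b_k(T^15) = C(15,k), so the sum over k is sum_k C(15,k) = 2^15.
Total = 2^15 = 32768

32768


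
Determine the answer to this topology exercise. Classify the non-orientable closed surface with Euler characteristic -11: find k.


chi = 2 - k for closed non-orientable surfaces with k crosscaps.
-11 = 2 - k
k = 2 - (-11) = 13

13


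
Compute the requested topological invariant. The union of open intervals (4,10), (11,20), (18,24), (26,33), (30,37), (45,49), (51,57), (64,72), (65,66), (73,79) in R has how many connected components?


Sort and merge overlapping open intervals.
Merged: (4,10), (11,24), (26,37), (45,49), (51,57), (64,72), (73,79).
Number of components = 7

7


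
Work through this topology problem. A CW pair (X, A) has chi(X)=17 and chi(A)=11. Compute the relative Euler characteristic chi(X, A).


Relative Euler characteristic: chi(X, A) = chi(X) - chi(A).
= 17 - (11) = 6

6


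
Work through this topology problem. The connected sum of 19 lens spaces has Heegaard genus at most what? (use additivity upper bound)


Heegaard genus satisfies g(A#B) <= g(A) + g(B).
Each lens space has g = 1.
Upper bound: 19 * 1 = 19

19


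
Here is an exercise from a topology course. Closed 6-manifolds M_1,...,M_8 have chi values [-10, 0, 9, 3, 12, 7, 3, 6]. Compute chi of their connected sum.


For n-manifolds: chi(A#B) = chi(A) + chi(B) - chi(S^6).
chi(S^6) = 1 + (-1)^6 = 2.
chi(#) = (sum chi_i) - (8-1)*chi(S^6) = 30 - 7*2 = 16

16


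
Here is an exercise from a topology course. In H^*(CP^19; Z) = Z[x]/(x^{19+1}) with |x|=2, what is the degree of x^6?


|x| = 2 in H^*(CP^n).
|x^6| = 6 * |x| = 6 * 2 = 12

12


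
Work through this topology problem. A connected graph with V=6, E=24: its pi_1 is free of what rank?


For a connected graph: rank(pi_1) = b_1 = E - V + 1 = 1 - chi.
chi = V - E = 6 - 24 = -18.
rank = 1 - (-18) = 24 - 6 + 1 = 19

19


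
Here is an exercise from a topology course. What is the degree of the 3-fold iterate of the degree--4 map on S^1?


deg(f) = -4. Degree is multiplicative: deg(f^3) = (deg f)^3.
deg(f^3) = (-4)^3 = -64

-64


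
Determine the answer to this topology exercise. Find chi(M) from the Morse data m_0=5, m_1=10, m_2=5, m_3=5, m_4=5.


Morse theory: chi(M) = sum_k (-1)^k m_k where m_k = #(index-k critical points).
= (5) + (-10) + (5) + (-5) + (5) = 0

0


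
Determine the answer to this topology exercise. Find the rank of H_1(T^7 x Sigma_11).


pi_1(A x B) = pi_1(A) x pi_1(B); rank of abelianization = b_1.
b_1(T^7) = 7, b_1(Sigma_11) = 2*11 = 22.
b_1(product) = 7 + 22 = 29

29


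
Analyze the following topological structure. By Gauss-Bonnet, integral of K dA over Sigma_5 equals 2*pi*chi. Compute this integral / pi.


Gauss-Bonnet: integral K dA = 2*pi*chi(M).
chi(Sigma_5) = 2 - 2*5 = -8.
(integral K dA)/pi = 2*chi = 2*(-8) = -16

-16


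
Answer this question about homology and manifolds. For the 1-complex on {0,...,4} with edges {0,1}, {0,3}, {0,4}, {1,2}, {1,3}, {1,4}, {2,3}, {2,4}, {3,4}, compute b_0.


Run DFS/union-find over 5 vertices.
V = 5, E = 9.
Number of components = 1

1


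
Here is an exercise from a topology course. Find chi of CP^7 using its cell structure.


CP^7 has one cell in each even dimension 0, 2, ..., 2*7 (7+1 cells total).
All cells are even-dimensional, so chi = number of cells.
chi = 7 + 1 = 8

8


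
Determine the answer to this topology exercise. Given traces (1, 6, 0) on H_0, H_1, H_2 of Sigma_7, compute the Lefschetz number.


L(f) = tr(f_0*) - tr(f_1*) + tr(f_2*).
= 1 - (6) + (0)
= -5

-5


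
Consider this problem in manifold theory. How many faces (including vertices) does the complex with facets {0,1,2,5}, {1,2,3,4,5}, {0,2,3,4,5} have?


Each maximal simplex on m vertices has 2^m - 1 nonempty faces.
Take the union (dedupe shared faces).
Total distinct faces = 51

51


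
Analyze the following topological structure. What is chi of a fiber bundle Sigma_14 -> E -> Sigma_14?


For a fiber bundle F -> E -> B (with CW structure): chi(E) = chi(B) * chi(F).
chi(Sigma_14) = -26, chi(Sigma_14) = -26.
chi(E) = (-26) * (-26) = 676

676


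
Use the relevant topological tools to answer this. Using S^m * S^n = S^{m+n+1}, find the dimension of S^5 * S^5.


Join of spheres: S^m * S^n = S^{m+n+1}.
dim = 5 + 5 + 1 = 11

11


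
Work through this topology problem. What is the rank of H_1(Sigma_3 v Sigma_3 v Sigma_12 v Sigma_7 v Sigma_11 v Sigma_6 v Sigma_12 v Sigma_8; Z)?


For a wedge X v Y: reduced H_k(X v Y) = H_k(X) + H_k(Y).
Each Sigma_g contributes b_1 = 2g.
b_1 = 6 + 6 + 24 + 14 + 22 + 12 + 24 + 16 = 124

124


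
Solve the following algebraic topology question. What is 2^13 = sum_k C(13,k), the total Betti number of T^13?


b_k(T^13) = C(13,k), so the sum over k is sum_k C(13,k) = 2^13.
Total = 2^13 = 8192

8192


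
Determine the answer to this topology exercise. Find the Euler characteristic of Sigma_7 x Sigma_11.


chi(Sigma_7) = 2 - 2*7 = -12
chi(Sigma_11) = 2 - 2*11 = -20
chi(product) = (-12) * (-20) = 240

240
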